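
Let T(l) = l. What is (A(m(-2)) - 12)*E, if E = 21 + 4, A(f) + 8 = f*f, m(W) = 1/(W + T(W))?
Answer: -7975/16 ≈ -498.44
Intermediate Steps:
m(W) = 1/(2*W) (m(W) = 1/(W + W) = 1/(2*W))
A(f) = -8 + f² (A(f) = -8 + f*f = -8 + f²)
E = 25
(A(m(-2)) - 12)*E = ((-8 + ((½)/(-2))²) - 12)*25 = ((-8 + ((½)*(-½))²) - 12)*25 = ((-8 + (-¼)²) - 12)*25 = ((-8 + 1/16) - 12)*25 = (-127/16 - 12)*25 = -319/16*25 = -7975/16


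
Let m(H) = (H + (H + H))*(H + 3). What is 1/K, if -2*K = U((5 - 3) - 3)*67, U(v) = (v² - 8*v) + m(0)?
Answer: -2/603 ≈ -0.0033167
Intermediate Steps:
m(H) = 3*H*(3 + H) (m(H) = (H + 2*H)*(3 + H) = (3*H)*(3 + H) = 3*H*(3 + H))
U(v) = v² - 8*v (U(v) = (v² - 8*v) + 3*0*(3 + 0) = (v² - 8*v) + 3*0*3 = (v² - 8*v) + 0 = v² - 8*v)
K = -603/2 (K = -((5 - 3) - 3)*(-8 + ((5 - 3) - 3))*67/2 = -(2 - 3)*(-8 + (2 - 3))*67/2 = -(-(-8 - 1))*67/2 = -(-1*(-9))*67/2 = -9*67/2 = -½*603 = -603/2 ≈ -301.50)
1/K = 1/(-603/2) = -2/603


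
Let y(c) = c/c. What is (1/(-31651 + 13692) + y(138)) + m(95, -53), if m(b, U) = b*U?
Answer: -90405607/17959 ≈ -5034.0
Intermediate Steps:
y(c) = 1
m(b, U) = U*b
(1/(-31651 + 13692) + y(138)) + m(95, -53) = (1/(-31651 + 13692) + 1) - 53*95 = (1/(-17959) + 1) - 5035 = (-1/17959 + 1) - 5035 = 17958/17959 - 5035 = -90405607/17959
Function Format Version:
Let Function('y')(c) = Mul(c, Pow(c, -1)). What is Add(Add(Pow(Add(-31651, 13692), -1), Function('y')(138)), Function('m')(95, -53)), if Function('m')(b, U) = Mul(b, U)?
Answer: Rational(-90405607, 17959) ≈ -5034.0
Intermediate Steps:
Function('y')(c) = 1
Function('m')(b, U) = Mul(U, b)
Add(Add(Pow(Add(-31651, 13692), -1), Function('y')(138)), Function('m')(95, -53)) = Add(Add(Pow(Add(-31651, 13692), -1), 1), Mul(-53, 95)) = Add(Add(Pow(-17959, -1), 1), -5035) = Add(Add(Rational(-1, 17959), 1), -5035) = Add(Rational(17958, 17959), -5035) = Rational(-90405607, 17959)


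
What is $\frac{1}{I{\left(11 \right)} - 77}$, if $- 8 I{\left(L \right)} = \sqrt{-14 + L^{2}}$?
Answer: $- \frac{4928}{379349} + \frac{8 \sqrt{107}}{379349} \approx -0.012773$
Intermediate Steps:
$I{\left(L \right)} = - \frac{\sqrt{-14 + L^{2}}}{8}$
$\frac{1}{I{\left(11 \right)} - 77} = \frac{1}{- \frac{\sqrt{-14 + 11^{2}}}{8} - 77} = \frac{1}{- \frac{\sqrt{-14 + 121}}{8} - 77} = \frac{1}{- \frac{\sqrt{107}}{8} - 77} = \frac{1}{-77 - \frac{\sqrt{107}}{8}}$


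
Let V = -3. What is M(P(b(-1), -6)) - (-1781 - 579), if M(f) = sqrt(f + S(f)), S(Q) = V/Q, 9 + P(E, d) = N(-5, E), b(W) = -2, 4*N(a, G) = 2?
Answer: 2360 + I*sqrt(9418)/34 ≈ 2360.0 + 2.8543*I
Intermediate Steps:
N(a, G) = 1/2 (N(a, G) = (1/4)*2 = 1/2)
P(E, d) = -17/2 (P(E, d) = -9 + 1/2 = -17/2)
S(Q) = -3/Q
M(f) = sqrt(f - 3/f)
M(P(b(-1), -6)) - (-1781 - 579) = sqrt(-17/2 - 3/(-17/2)) - (-1781 - 579) = sqrt(-17/2 - 3*(-2/17)) - 1*(-2360) = sqrt(-17/2 + 6/17) + 2360 = sqrt(-277/34) + 2360 = I*sqrt(9418)/34 + 2360 = 2360 + I*sqrt(9418)/34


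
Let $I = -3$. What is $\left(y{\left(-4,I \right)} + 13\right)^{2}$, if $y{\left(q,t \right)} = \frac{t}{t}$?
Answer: $196$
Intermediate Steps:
$y{\left(q,t \right)} = 1$
$\left(y{\left(-4,I \right)} + 13\right)^{2} = \left(1 + 13\right)^{2} = 14^{2} = 196$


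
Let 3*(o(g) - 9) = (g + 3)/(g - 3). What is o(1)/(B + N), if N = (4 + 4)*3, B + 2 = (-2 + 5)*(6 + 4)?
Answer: 25/156 ≈ 0.16026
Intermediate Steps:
B = 28 (B = -2 + (-2 + 5)*(6 + 4) = -2 + 3*10 = -2 + 30 = 28)
N = 24 (N = 8*3 = 24)
o(g) = 9 + (3 + g)/(3*(-3 + g)) (o(g) = 9 + ((g + 3)/(g - 3))/3 = 9 + ((3 + g)/(-3 + g))/3 = 9 + (3 + g)/(3*(-3 + g)))
o(1)/(B + N) = (2*(-39 + 14*1)/(3*(-3 + 1)))/(28 + 24) = ((⅔)*(-39 + 14)/(-2))/52 = ((⅔)*(-½)*(-25))*(1/52) = (25/3)*(1/52) = 25/156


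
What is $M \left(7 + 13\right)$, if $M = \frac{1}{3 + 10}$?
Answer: $\frac{20}{13} \approx 1.5385$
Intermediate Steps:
$M = \frac{1}{13} \approx 0.076923$
$M \left(7 + 13\right) = \frac{7 + 13}{13} = \frac{1}{13} \cdot 20 = \frac{20}{13}$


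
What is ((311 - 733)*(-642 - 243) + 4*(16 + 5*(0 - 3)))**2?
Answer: 139482828676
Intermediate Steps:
((311 - 733)*(-642 - 243) + 4*(16 + 5*(0 - 3)))**2 = (-422*(-885) + 4*(16 + 5*(-3)))**2 = (373470 + 4*(16 - 15))**2 = (373470 + 4*1)**2 = (373470 + 4)**2 = 373474**2 = 139482828676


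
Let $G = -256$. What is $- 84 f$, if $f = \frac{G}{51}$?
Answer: $\frac{7168}{17} \approx 421.65$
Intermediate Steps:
$f = - \frac{256}{51} \approx -5.0196$
$- 84 f = \left(-84\right) \left(- \frac{256}{51}\right) = \frac{7168}{17}$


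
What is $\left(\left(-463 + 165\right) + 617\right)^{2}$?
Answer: $101761$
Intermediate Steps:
$\left(\left(-463 + 165\right) + 617\right)^{2} = \left(-298 + 617\right)^{2} = 319^{2} = 101761$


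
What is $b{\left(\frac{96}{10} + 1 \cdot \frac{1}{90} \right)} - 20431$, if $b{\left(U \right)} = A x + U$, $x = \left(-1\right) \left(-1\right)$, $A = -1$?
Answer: $- \frac{367603}{18} \approx -20422.0$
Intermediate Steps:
$x = 1$
$b{\left(U \right)} = -1 + U$ ($b{\left(U \right)} = \left(-1\right) 1 + U = -1 + U$)
$b{\left(\frac{96}{10} + 1 \cdot \frac{1}{90} \right)} - 20431 = \left(-1 + \left(\frac{96}{10} + 1 \cdot \frac{1}{90}\right)\right) - 20431 = \left(-1 + \left(96 \cdot \frac{1}{10} + 1 \cdot \frac{1}{90}\right)\right) - 20431 = \left(-1 + \left(\frac{48}{5} + \frac{1}{90}\right)\right) - 20431 = \left(-1 + \frac{173}{18}\right) - 20431 = \frac{155}{18} - 20431 = - \frac{367603}{18}$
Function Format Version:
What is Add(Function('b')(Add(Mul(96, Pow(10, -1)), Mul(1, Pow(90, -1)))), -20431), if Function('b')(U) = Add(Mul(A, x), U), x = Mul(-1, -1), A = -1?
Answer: Rational(-367603, 18) ≈ -20422.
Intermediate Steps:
x = 1
Function('b')(U) = Add(-1, U) (Function('b')(U) = Add(Mul(-1, 1), U) = Add(-1, U))
Add(Function('b')(Add(Mul(96, Pow(10, -1)), Mul(1, Pow(90, -1)))), -20431) = Add(Add(-1, Add(Mul(96, Pow(10, -1)), Mul(1, Pow(90, -1)))), -20431) = Add(Add(-1, Add(Mul(96, Rational(1, 10)), Mul(1, Rational(1, 90)))), -20431) = Add(Add(-1, Add(Rational(48, 5), Rational(1, 90))), -20431) = Add(Add(-1, Rational(173, 18)), -20431) = Add(Rational(155, 18), -20431) = Rational(-367603, 18)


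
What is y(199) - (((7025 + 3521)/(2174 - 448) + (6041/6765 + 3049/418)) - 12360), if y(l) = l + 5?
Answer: 2784169235071/221851410 ≈ 12550.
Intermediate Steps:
y(l) = 5 + l
y(199) - (((7025 + 3521)/(2174 - 448) + (6041/6765 + 3049/418)) - 12360) = (5 + 199) - (((7025 + 3521)/(2174 - 448) + (6041/6765 + 3049/418)) - 12360) = 204 - ((10546/1726 + (6041*(1/6765) + 3049*(1/418))) - 12360) = 204 - ((10546*(1/1726) + (6041/6765 + 3049/418)) - 12360) = 204 - ((5273/863 + 2104693/257070) - 12360) = 204 - (3171880169/221851410 - 12360) = 204 - 1*(-2738911547431/221851410) = 204 + 2738911547431/221851410 = 2784169235071/221851410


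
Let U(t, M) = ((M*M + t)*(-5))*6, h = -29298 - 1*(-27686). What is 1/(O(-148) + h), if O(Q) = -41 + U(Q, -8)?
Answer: 1/867 ≈ 0.0011534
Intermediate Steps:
h = -1612 (h = -29298 + 27686 = -1612)
U(t, M) = -30*t - 30*M² (U(t, M) = ((M² + t)*(-5))*6 = ((t + M²)*(-5))*6 = (-5*t - 5*M²)*6 = -30*t - 30*M²)
O(Q) = -1961 - 30*Q (O(Q) = -41 + (-30*Q - 30*(-8)²) = -41 + (-30*Q - 30*64) = -41 + (-30*Q - 1920) = -41 + (-1920 - 30*Q) = -1961 - 30*Q)
1/(O(-148) + h) = 1/((-1961 - 30*(-148)) - 1612) = 1/((-1961 + 4440) - 1612) = 1/(2479 - 1612) = 1/867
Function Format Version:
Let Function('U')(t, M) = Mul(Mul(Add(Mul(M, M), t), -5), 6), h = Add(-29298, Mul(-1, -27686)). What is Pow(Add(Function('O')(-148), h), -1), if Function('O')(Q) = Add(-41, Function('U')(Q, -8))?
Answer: Rational(1, 867) ≈ 0.0011534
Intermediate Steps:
h = -1612 (h = Add(-29298, 27686) = -1612)
Function('U')(t, M) = Add(Mul(-30, t), Mul(-30, Pow(M, 2))) (Function('U')(t, M) = Mul(Mul(Add(Pow(M, 2), t), -5), 6) = Mul(Mul(Add(t, Pow(M, 2)), -5), 6) = Mul(Add(Mul(-5, t), Mul(-5, Pow(M, 2))), 6) = Add(Mul(-30, t), Mul(-30, Pow(M, 2))))
Function('O')(Q) = Add(-1961, Mul(-30, Q)) (Function('O')(Q) = Add(-41, Add(Mul(-30, Q), Mul(-30, Pow(-8, 2)))) = Add(-41, Add(Mul(-30, Q), Mul(-30, 64))) = Add(-41, Add(Mul(-30, Q), -1920)) = Add(-41, Add(-1920, Mul(-30, Q))) = Add(-1961, Mul(-30, Q)))
Pow(Add(Function('O')(-148), h), -1) = Pow(Add(Add(-1961, Mul(-30, -148)), -1612), -1) = Pow(Add(Add(-1961, 4440), -1612), -1) = Pow(Add(2479, -1612), -1) = Pow(867, -1) = Rational(1, 867)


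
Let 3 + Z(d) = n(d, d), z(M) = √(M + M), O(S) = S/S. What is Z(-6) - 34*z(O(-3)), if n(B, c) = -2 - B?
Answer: 1 - 34*√2 ≈ -47.083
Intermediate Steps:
O(S) = 1
z(M) = √2*√M (z(M) = √(2*M) = √2*√M)
Z(d) = -5 - d (Z(d) = -3 + (-2 - d) = -5 - d)
Z(-6) - 34*z(O(-3)) = (-5 - 1*(-6)) - 34*√2*√1 = (-5 + 6) - 34*√2 = 1 - 34*√2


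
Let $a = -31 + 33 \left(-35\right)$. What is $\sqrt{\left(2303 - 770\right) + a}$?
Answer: $\sqrt{347} \approx 18.628$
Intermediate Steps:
$a = -1186$ ($a = -31 - 1155 = -1186$)
$\sqrt{\left(2303 - 770\right) + a} = \sqrt{\left(2303 - 770\right) - 1186} = \sqrt{1533 - 1186} = \sqrt{347}$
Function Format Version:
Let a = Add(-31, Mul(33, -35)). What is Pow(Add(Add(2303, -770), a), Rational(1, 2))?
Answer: Pow(347, Rational(1, 2)) ≈ 18.628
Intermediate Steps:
a = -1186 (a = Add(-31, -1155) = -1186)
Pow(Add(Add(2303, -770), a), Rational(1, 2)) = Pow(Add(Add(2303, -770), -1186), Rational(1, 2)) = Pow(Add(1533, -1186), Rational(1, 2)) = Pow(347, Rational(1, 2))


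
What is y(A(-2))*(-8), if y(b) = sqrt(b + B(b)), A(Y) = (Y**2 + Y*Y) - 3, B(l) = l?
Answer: -8*sqrt(10) ≈ -25.298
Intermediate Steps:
A(Y) = -3 + 2*Y**2 (A(Y) = (Y**2 + Y**2) - 3 = 2*Y**2 - 3 = -3 + 2*Y**2)
y(b) = sqrt(2)*sqrt(b) (y(b) = sqrt(b + b) = sqrt(2*b) = sqrt(2)*sqrt(b))
y(A(-2))*(-8) = (sqrt(2)*sqrt(-3 + 2*(-2)**2))*(-8) = (sqrt(2)*sqrt(-3 + 2*4))*(-8) = (sqrt(2)*sqrt(-3 + 8))*(-8) = (sqrt(2)*sqrt(5))*(-8) = sqrt(10)*(-8) = -8*sqrt(10)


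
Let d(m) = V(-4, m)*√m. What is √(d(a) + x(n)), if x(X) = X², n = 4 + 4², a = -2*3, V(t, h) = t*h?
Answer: 2*√(100 + 6*I*√6) ≈ 20.054 + 1.4658*I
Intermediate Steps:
V(t, h) = h*t
a = -6
d(m) = -4*m^(3/2) (d(m) = (m*(-4))*√m = (-4*m)*√m = -4*m^(3/2))
n = 20 (n = 4 + 16 = 20)
√(d(a) + x(n)) = √(-(-24)*I*√6 + 20²) = √(-(-24)*I*√6 + 400) = √(24*I*√6 + 400) = √(400 + 24*I*√6)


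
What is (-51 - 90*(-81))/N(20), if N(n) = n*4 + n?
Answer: 7239/100 ≈ 72.390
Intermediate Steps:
N(n) = 5*n (N(n) = 4*n + n = 5*n)
(-51 - 90*(-81))/N(20) = (-51 - 90*(-81))/((5*20)) = (-51 + 7290)/100 = 7239*(1/100) = 7239/100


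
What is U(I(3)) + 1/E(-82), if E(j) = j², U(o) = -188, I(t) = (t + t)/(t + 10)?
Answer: -1264111/6724 ≈ -188.00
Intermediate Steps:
I(t) = 2*t/(10 + t) (I(t) = (2*t)/(10 + t) = 2*t/(10 + t))
U(I(3)) + 1/E(-82) = -188 + 1/((-82)²) = -188 + 1/6724 = -1264111/6724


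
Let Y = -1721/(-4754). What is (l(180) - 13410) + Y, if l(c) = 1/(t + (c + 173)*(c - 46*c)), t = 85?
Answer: -182273295050839/13592708110 ≈ -13410.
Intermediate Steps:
Y = 1721/4754 (Y = -1721*(-1/4754) = 1721/4754 ≈ 0.36201)
l(c) = 1/(85 - 45*c*(173 + c)) (l(c) = 1/(85 + (c + 173)*(c - 46*c)) = 1/(85 + (173 + c)*(-45*c)) = 1/(85 - 45*c*(173 + c)))
(l(180) - 13410) + Y = (-1/(-85 + 45*180² + 7785*180) - 13410) + 1721/4754 = (-1/(-85 + 45*32400 + 1401300) - 13410) + 1721/4754 = (-1/(-85 + 1458000 + 1401300) - 13410) + 1721/4754 = (-1/2859215 - 13410) + 1721/4754 = -38342073151/2859215 + 1721/4754 = -182273295050839/13592708110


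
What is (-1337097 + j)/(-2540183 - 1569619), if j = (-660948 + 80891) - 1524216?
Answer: 1720685/2054901 ≈ 0.83736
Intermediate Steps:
j = -2104273 (j = -580057 - 1524216 = -2104273)
(-1337097 + j)/(-2540183 - 1569619) = (-1337097 - 2104273)/(-2540183 - 1569619) = -3441370/(-4109802) = -3441370*(-1/4109802) = 1720685/2054901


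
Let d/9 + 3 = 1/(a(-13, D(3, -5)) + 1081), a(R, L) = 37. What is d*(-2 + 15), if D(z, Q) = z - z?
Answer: -30177/86 ≈ -350.90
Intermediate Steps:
D(z, Q) = 0
d = -30177/1118 (d = -27 + 9/(37 + 1081) = -27 + 9/1118 = -30177/1118 ≈ -26.992)
d*(-2 + 15) = -30177*(-2 + 15)/1118 = -30177/1118*13 = -30177/86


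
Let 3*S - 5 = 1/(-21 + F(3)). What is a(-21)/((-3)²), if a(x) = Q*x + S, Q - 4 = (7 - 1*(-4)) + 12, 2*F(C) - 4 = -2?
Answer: -3769/60 ≈ -62.817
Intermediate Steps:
F(C) = 1 (F(C) = 2 + (½)*(-2) = 2 - 1 = 1)
S = 33/20 (S = 5/3 + 1/(3*(-21 + 1)) = 5/3 + (⅓)/(-20) = 5/3 + (⅓)*(-1/20) = 5/3 - 1/60 = 33/20 ≈ 1.6500)
Q = 27 (Q = 4 + ((7 - 1*(-4)) + 12) = 4 + ((7 + 4) + 12) = 4 + (11 + 12) = 4 + 23 = 27)
a(x) = 33/20 + 27*x (a(x) = 27*x + 33/20 = 33/20 + 27*x)
a(-21)/((-3)²) = (33/20 + 27*(-21))/((-3)²) = (33/20 - 567)/9 = -11307/20*⅑ = -3769/60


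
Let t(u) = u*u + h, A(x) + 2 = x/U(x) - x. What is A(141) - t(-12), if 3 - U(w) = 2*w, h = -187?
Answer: -9347/93 ≈ -100.51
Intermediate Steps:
U(w) = 3 - 2*w
A(x) = -2 - x + x/(3 - 2*x) (A(x) = -2 + (x/(3 - 2*x) - x) = -2 + (-x + x/(3 - 2*x)) = -2 - x + x/(3 - 2*x))
t(u) = -187 + u² (t(u) = u*u - 187 = u² - 187 = -187 + u²)
A(141) - t(-12) = 2*(3 - 1*141 - 1*141²)/(-3 + 2*141) - (-187 + (-12)²) = 2*(3 - 141 - 1*19881)/(-3 + 282) - (-187 + 144) = 2*(3 - 141 - 19881)/279 - 1*(-43) = 2*(1/279)*(-20019) + 43 = -13346/93 + 43 = -9347/93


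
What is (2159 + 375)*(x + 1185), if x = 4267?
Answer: 13815368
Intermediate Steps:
(2159 + 375)*(x + 1185) = (2159 + 375)*(4267 + 1185) = 2534*5452 = 13815368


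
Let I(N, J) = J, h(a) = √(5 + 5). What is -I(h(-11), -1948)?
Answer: 1948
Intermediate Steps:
h(a) = √10
-I(h(-11), -1948) = -1*(-1948) = 1948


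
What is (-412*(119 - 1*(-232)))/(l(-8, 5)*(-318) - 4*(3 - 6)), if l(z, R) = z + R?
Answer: -24102/161 ≈ -149.70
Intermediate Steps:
l(z, R) = R + z
(-412*(119 - 1*(-232)))/(l(-8, 5)*(-318) - 4*(3 - 6)) = (-412*(119 - 1*(-232)))/((5 - 8)*(-318) - 4*(3 - 6)) = (-412*(119 + 232))/(-3*(-318) - 4*(-3)) = (-412*351)/(954 + 12) = -144612/966 = -144612*1/966 = -24102/161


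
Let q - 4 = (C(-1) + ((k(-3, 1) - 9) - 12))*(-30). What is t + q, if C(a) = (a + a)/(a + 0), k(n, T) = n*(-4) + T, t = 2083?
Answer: 2267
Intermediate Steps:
k(n, T) = T - 4*n (k(n, T) = -4*n + T = T - 4*n)
C(a) = 2 (C(a) = (2*a)/a = 2)
q = 184 (q = 4 + (2 + (((1 - 4*(-3)) - 9) - 12))*(-30) = 4 + (2 + (((1 + 12) - 9) - 12))*(-30) = 4 + (2 + ((13 - 9) - 12))*(-30) = 4 + (2 + (4 - 12))*(-30) = 4 + (2 - 8)*(-30) = 4 - 6*(-30) = 4 + 180 = 184)
t + q = 2083 + 184 = 2267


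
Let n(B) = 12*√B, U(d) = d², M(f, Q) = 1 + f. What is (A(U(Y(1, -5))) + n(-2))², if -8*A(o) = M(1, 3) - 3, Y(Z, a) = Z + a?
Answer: -18431/64 + 3*I*√2 ≈ -287.98 + 4.2426*I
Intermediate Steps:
A(o) = ⅛ (A(o) = -((1 + 1) - 3)/8 = -(2 - 3)/8 = -⅛*(-1) = ⅛)
(A(U(Y(1, -5))) + n(-2))² = (⅛ + 12*√(-2))² = (⅛ + 12*(I*√2))² = (⅛ + 12*I*√2)²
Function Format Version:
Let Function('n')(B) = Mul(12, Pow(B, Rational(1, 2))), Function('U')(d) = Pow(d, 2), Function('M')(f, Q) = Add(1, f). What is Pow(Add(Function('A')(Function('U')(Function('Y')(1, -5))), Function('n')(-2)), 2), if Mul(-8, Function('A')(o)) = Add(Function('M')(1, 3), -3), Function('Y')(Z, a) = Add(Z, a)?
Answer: Add(Rational(-18431, 64), Mul(3, I, Pow(2, Rational(1, 2)))) ≈ Add(-287.98, Mul(4.2426, I))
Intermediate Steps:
Function('A')(o) = Rational(1, 8) (Function('A')(o) = Mul(Rational(-1, 8), Add(Add(1, 1), -3)) = Mul(Rational(-1, 8), Add(2, -3)) = Mul(Rational(-1, 8), -1) = Rational(1, 8))
Pow(Add(Function('A')(Function('U')(Function('Y')(1, -5))), Function('n')(-2)), 2) = Pow(Add(Rational(1, 8), Mul(12, Pow(-2, Rational(1, 2)))), 2) = Pow(Add(Rational(1, 8), Mul(12, Mul(I, Pow(2, Rational(1, 2))))), 2) = Pow(Add(Rational(1, 8), Mul(12, I, Pow(2, Rational(1, 2)))), 2)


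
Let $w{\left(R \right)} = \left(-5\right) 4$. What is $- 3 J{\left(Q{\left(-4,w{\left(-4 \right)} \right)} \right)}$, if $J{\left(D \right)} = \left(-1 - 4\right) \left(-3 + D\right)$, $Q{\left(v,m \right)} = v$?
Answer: $-105$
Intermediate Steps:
$w{\left(R \right)} = -20$
$J{\left(D \right)} = 15 - 5 D$ ($J{\left(D \right)} = - 5 \left(-3 + D\right) = 15 - 5 D$)
$- 3 J{\left(Q{\left(-4,w{\left(-4 \right)} \right)} \right)} = - 3 \left(15 - -20\right) = - 3 \left(15 + 20\right) = \left(-3\right) 35 = -105$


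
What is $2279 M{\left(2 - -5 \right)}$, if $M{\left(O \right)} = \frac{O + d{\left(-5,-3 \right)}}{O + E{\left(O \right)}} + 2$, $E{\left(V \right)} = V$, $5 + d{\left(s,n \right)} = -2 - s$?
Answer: $\frac{75207}{14} \approx 5371.9$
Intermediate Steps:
$d{\left(s,n \right)} = -7 - s$ ($d{\left(s,n \right)} = -5 - \left(2 + s\right) = -7 - s$)
$M{\left(O \right)} = 2 + \frac{-2 + O}{2 O}$ ($M{\left(O \right)} = \frac{O - 2}{O + O} + 2 = \frac{O + \left(-7 + 5\right)}{2 O} + 2 = \left(O - 2\right) \frac{1}{2 O} + 2 = \left(-2 + O\right) \frac{1}{2 O} + 2 = \frac{-2 + O}{2 O} + 2 = 2 + \frac{-2 + O}{2 O}$)
$2279 M{\left(2 - -5 \right)} = 2279 \left(\frac{5}{2} - \frac{1}{2 - -5}\right) = 2279 \left(\frac{5}{2} - \frac{1}{2 + 5}\right) = 2279 \left(\frac{5}{2} - \frac{1}{7}\right) = 2279 \cdot \frac{33}{14} = \frac{75207}{14}$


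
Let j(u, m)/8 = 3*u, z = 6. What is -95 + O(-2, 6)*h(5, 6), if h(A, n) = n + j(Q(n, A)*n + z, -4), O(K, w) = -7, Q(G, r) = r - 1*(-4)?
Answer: -10217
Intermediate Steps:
Q(G, r) = 4 + r (Q(G, r) = r + 4 = 4 + r)
j(u, m) = 24*u (j(u, m) = 8*(3*u) = 24*u)
h(A, n) = 144 + n + 24*n*(4 + A) (h(A, n) = n + 24*((4 + A)*n + 6) = n + 24*(n*(4 + A) + 6) = n + 24*(6 + n*(4 + A)) = n + (144 + 24*n*(4 + A)) = 144 + n + 24*n*(4 + A))
-95 + O(-2, 6)*h(5, 6) = -95 - 7*(144 + 6 + 24*6*(4 + 5)) = -95 - 7*(144 + 6 + 24*6*9) = -95 - 7*(144 + 6 + 1296) = -95 - 7*1446 = -95 - 10122 = -10217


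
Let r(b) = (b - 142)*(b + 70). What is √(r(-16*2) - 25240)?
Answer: 2*I*√7963 ≈ 178.47*I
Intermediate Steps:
r(b) = (-142 + b)*(70 + b)
√(r(-16*2) - 25240) = √((-9940 + (-16*2)² - (-1152)*2) - 25240) = √((-9940 + (-32)² - 72*(-32)) - 25240) = √((-9940 + 1024 + 2304) - 25240) = √(-6612 - 25240) = √(-31852) = 2*I*√7963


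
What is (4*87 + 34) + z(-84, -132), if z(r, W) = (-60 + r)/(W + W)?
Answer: 4208/11 ≈ 382.55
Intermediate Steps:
z(r, W) = (-60 + r)/(2*W) (z(r, W) = (-60 + r)/((2*W)) = (-60 + r)*(1/(2*W)) = (-60 + r)/(2*W))
(4*87 + 34) + z(-84, -132) = (4*87 + 34) + (½)*(-60 - 84)/(-132) = (348 + 34) + (½)*(-1/132)*(-144) = 382 + 6/11 = 4208/11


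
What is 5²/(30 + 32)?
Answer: 25/62 ≈ 0.40323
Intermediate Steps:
5²/(30 + 32) = 25/62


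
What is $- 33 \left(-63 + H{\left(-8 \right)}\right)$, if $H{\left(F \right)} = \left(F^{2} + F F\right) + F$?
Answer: $-1881$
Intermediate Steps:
$H{\left(F \right)} = F + 2 F^{2}$ ($H{\left(F \right)} = \left(F^{2} + F^{2}\right) + F = 2 F^{2} + F = F + 2 F^{2}$)
$- 33 \left(-63 + H{\left(-8 \right)}\right) = - 33 \left(-63 - 8 \left(1 + 2 \left(-8\right)\right)\right) = - 33 \left(-63 - 8 \left(1 - 16\right)\right) = - 33 \left(-63 - -120\right) = - 33 \left(-63 + 120\right) = \left(-33\right) 57 = -1881$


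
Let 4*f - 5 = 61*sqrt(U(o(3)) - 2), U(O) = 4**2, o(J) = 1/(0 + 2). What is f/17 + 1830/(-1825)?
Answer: -23063/24820 + 61*sqrt(14)/68 ≈ 2.4273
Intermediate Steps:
o(J) = 1/2
U(O) = 16
f = 5/4 + 61*sqrt(14)/4 (f = 5/4 + (61*sqrt(16 - 2))/4 = 5/4 + (61*sqrt(14))/4 = 5/4 + 61*sqrt(14)/4 ≈ 58.310)
f/17 + 1830/(-1825) = (5/4 + 61*sqrt(14)/4)/17 + 1830/(-1825) = (5/4 + 61*sqrt(14)/4)*(1/17) + 1830*(-1/1825) = (5/68 + 61*sqrt(14)/68) - 366/365 = -23063/24820 + 61*sqrt(14)/68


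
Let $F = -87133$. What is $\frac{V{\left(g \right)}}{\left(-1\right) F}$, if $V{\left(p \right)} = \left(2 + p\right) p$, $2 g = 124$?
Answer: $\frac{3968}{87133} \approx 0.04554$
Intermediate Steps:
$g = 62$ ($g = \frac{1}{2} \cdot 124 = 62$)
$V{\left(p \right)} = p \left(2 + p\right)$
$\frac{V{\left(g \right)}}{\left(-1\right) F} = \frac{62 \left(2 + 62\right)}{\left(-1\right) \left(-87133\right)} = \frac{62 \cdot 64}{87133} = 3968 \cdot \frac{1}{87133} = \frac{3968}{87133}$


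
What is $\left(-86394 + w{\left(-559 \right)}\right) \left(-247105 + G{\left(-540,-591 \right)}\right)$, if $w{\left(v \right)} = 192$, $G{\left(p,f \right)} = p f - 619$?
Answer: $-6156202032$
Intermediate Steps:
$G{\left(p,f \right)} = -619 + f p$ ($G{\left(p,f \right)} = f p - 619 = -619 + f p$)
$\left(-86394 + w{\left(-559 \right)}\right) \left(-247105 + G{\left(-540,-591 \right)}\right) = \left(-86394 + 192\right) \left(-247105 - -318521\right) = - 86202 \left(-247105 + \left(-619 + 319140\right)\right) = - 86202 \left(-247105 + 318521\right) = \left(-86202\right) 71416 = -6156202032$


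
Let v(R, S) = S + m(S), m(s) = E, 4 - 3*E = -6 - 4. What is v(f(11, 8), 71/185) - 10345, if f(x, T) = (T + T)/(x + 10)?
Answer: -5738672/555 ≈ -10340.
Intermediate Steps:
E = 14/3 (E = 4/3 - (-6 - 4)/3 = 4/3 - ⅓*(-10) = 4/3 + 10/3 = 14/3 ≈ 4.6667)
m(s) = 14/3
f(x, T) = 2*T/(10 + x) (f(x, T) = (2*T)/(10 + x) = 2*T/(10 + x))
v(R, S) = 14/3 + S (v(R, S) = S + 14/3 = 14/3 + S)
v(f(11, 8), 71/185) - 10345 = (14/3 + 71/185) - 10345 = 2803/555 - 10345 = -5738672/555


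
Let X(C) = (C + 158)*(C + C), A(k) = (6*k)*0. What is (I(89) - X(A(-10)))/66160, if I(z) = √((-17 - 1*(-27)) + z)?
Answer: 3*√11/66160 ≈ 0.00015039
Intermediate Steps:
A(k) = 0
I(z) = √(10 + z) (I(z) = √((-17 + 27) + z) = √(10 + z))
X(C) = 2*C*(158 + C) (X(C) = (158 + C)*(2*C) = 2*C*(158 + C))
(I(89) - X(A(-10)))/66160 = (√(10 + 89) - 2*0*(158 + 0))/66160 = (√99 - 2*0*158)*(1/66160) = (3*√11 - 1*0)*(1/66160) = (3*√11 + 0)*(1/66160) = (3*√11)*(1/66160) = 3*√11/66160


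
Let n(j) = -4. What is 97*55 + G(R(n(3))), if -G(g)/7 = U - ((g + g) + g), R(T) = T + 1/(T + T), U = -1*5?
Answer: 42267/8 ≈ 5283.4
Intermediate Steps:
U = -5
R(T) = T + 1/(2*T)
G(g) = 35 + 21*g (G(g) = -7*(-5 - ((g + g) + g)) = -7*(-5 - (2*g + g)) = -7*(-5 - 3*g) = 35 + 21*g)
97*55 + G(R(n(3))) = 97*55 + (35 + 21*(-4 + (½)/(-4))) = 5335 + (35 + 21*(-4 + (½)*(-¼))) = 5335 + (35 + 21*(-4 - ⅛)) = 5335 + (35 + 21*(-33/8)) = 5335 + (35 - 693/8) = 5335 - 413/8 = 42267/8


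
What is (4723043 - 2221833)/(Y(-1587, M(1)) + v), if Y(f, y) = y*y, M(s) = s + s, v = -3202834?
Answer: -250121/320283 ≈ -0.78094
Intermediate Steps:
M(s) = 2*s
Y(f, y) = y**2
(4723043 - 2221833)/(Y(-1587, M(1)) + v) = (4723043 - 2221833)/((2*1)**2 - 3202834) = 2501210/(2**2 - 3202834) = 2501210/(4 - 3202834) = 2501210/(-3202830) = 2501210*(-1/3202830) = -250121/320283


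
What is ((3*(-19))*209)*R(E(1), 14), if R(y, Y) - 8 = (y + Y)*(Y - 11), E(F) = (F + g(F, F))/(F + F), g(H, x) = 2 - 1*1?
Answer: -631389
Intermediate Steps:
g(H, x) = 1 (g(H, x) = 2 - 1 = 1)
E(F) = (1 + F)/(2*F) (E(F) = (F + 1)/(F + F) = (1 + F)/((2*F)) = (1 + F)*(1/(2*F)) = (1 + F)/(2*F))
R(y, Y) = 8 + (-11 + Y)*(Y + y) (R(y, Y) = 8 + (y + Y)*(Y - 11) = 8 + (Y + y)*(-11 + Y) = 8 + (-11 + Y)*(Y + y))
((3*(-19))*209)*R(E(1), 14) = ((3*(-19))*209)*(8 + 14² - 11*14 - 11*(1 + 1)/(2*1) + 14*((½)*(1 + 1)/1)) = (-57*209)*(8 + 196 - 154 - 11*2/2 + 14*((½)*1*2)) = -11913*(8 + 196 - 154 - 11*1 + 14*1) = -11913*(8 + 196 - 154 - 11 + 14) = -11913*53 = -631389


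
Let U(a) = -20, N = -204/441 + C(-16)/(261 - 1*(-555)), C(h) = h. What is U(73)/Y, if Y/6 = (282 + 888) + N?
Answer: -1666/584525 ≈ -0.0028502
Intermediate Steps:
N = -1205/2499 (N = -204/441 - 16/(261 - 1*(-555)) = -204*1/441 - 16/(261 + 555) = -68/147 - 16/816 = -68/147 - 16*1/816 = -68/147 - 1/51 = -1205/2499 ≈ -0.48219)
Y = 5845250/833 (Y = 6*((282 + 888) - 1205/2499) = 6*(1170 - 1205/2499) = 6*(2922625/2499) = 5845250/833 ≈ 7017.1)
U(73)/Y = -20/5845250/833 = -20*833/5845250 = -1666/584525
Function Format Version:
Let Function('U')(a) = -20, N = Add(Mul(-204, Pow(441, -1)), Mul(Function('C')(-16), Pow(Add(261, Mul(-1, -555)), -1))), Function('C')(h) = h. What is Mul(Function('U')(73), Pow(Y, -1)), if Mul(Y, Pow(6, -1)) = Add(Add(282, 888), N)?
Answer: Rational(-1666, 584525) ≈ -0.0028502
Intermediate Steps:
N = Rational(-1205, 2499) (N = Add(Mul(-204, Pow(441, -1)), Mul(-16, Pow(Add(261, Mul(-1, -555)), -1))) = Add(Mul(-204, Rational(1, 441)), Mul(-16, Pow(Add(261, 555), -1))) = Add(Rational(-68, 147), Mul(-16, Pow(816, -1))) = Add(Rational(-68, 147), Mul(-16, Rational(1, 816))) = Add(Rational(-68, 147), Rational(-1, 51)) = Rational(-1205, 2499) ≈ -0.48219)
Y = Rational(5845250, 833) (Y = Mul(6, Add(Add(282, 888), Rational(-1205, 2499))) = Mul(6, Add(1170, Rational(-1205, 2499))) = Mul(6, Rational(2922625, 2499)) = Rational(5845250, 833) ≈ 7017.1)
Mul(Function('U')(73), Pow(Y, -1)) = Mul(-20, Pow(Rational(5845250, 833), -1)) = Mul(-20, Rational(833, 5845250)) = Rational(-1666, 584525)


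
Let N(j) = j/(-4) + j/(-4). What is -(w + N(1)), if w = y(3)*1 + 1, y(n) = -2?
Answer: 3/2 ≈ 1.5000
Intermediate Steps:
N(j) = -j/2 (N(j) = j*(-1/4) + j*(-1/4) = -j/4 - j/4 = -j/2)
w = -1 (w = -2*1 + 1 = -2 + 1 = -1)
-(w + N(1)) = -(-1 - 1/2*1) = -(-1 - 1/2) = -1*(-3/2) = 3/2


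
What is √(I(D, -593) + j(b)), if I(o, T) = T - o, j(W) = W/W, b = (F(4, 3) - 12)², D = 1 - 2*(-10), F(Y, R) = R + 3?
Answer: I*√613 ≈ 24.759*I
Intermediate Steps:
F(Y, R) = 3 + R
D = 21 (D = 1 + 20 = 21)
b = 36 (b = ((3 + 3) - 12)² = (6 - 12)² = (-6)² = 36)
j(W) = 1
√(I(D, -593) + j(b)) = √((-593 - 1*21) + 1) = √((-593 - 21) + 1) = √(-614 + 1) = √(-613) = I*√613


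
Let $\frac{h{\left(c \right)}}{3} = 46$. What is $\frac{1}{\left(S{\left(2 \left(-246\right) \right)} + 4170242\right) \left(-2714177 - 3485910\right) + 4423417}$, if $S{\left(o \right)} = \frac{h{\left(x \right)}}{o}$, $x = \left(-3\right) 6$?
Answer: $- \frac{82}{2120180277984233} \approx -3.8676 \cdot 10^{-14}$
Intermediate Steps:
$x = -18$
$h{\left(c \right)} = 138$ ($h{\left(c \right)} = 3 \cdot 46 = 138$)
$S{\left(o \right)} = \frac{138}{o}$
$\frac{1}{\left(S{\left(2 \left(-246\right) \right)} + 4170242\right) \left(-2714177 - 3485910\right) + 4423417} = \frac{1}{\left(\frac{138}{2 \left(-246\right)} + 4170242\right) \left(-2714177 - 3485910\right) + 4423417} = \frac{1}{\left(\frac{138}{-492} + 4170242\right) \left(-6200087\right) + 4423417} = \frac{1}{\left(138 \left(- \frac{1}{492}\right) + 4170242\right) \left(-6200087\right) + 4423417} = \frac{1}{\left(- \frac{23}{82} + 4170242\right) \left(-6200087\right) + 4423417} = \frac{1}{\frac{341959821}{82} \left(-6200087\right) + 4423417} = \frac{1}{- \frac{2120180640704427}{82} + 4423417} = \frac{1}{- \frac{2120180277984233}{82}} = - \frac{82}{2120180277984233}$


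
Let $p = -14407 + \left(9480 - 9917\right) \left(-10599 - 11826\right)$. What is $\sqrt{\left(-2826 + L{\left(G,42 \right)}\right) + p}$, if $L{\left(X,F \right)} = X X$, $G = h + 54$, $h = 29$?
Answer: $3 \sqrt{1087709} \approx 3128.8$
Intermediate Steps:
$G = 83$ ($G = 29 + 54 = 83$)
$L{\left(X,F \right)} = X^{2}$
$p = 9785318$ ($p = -14407 - -9799725 = -14407 + 9799725 = 9785318$)
$\sqrt{\left(-2826 + L{\left(G,42 \right)}\right) + p} = \sqrt{\left(-2826 + 83^{2}\right) + 9785318} = \sqrt{\left(-2826 + 6889\right) + 9785318} = \sqrt{4063 + 9785318} = \sqrt{9789381} = 3 \sqrt{1087709}$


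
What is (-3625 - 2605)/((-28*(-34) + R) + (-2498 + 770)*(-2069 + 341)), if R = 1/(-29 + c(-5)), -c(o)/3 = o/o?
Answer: -199360/95581951 ≈ -0.0020857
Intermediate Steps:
c(o) = -3 (c(o) = -3*o/o = -3*1 = -3)
R = -1/32 (R = 1/(-29 - 3) = 1/(-32) = -1/32 ≈ -0.031250)
(-3625 - 2605)/((-28*(-34) + R) + (-2498 + 770)*(-2069 + 341)) = (-3625 - 2605)/((-28*(-34) - 1/32) + (-2498 + 770)*(-2069 + 341)) = -6230/((952 - 1/32) - 1728*(-1728)) = -6230/(30463/32 + 2985984) = -6230/95581951/32 = -6230*32/95581951 = -199360/95581951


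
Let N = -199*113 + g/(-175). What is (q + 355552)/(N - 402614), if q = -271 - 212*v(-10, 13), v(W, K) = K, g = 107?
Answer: -61691875/74392782 ≈ -0.82927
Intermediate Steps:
N = -3935332/175 (N = -199*113 + 107/(-175) = -22487 + 107*(-1/175) = -22487 - 107/175 = -3935332/175 ≈ -22488.)
q = -3027 (q = -271 - 212*13 = -271 - 2756 = -3027)
(q + 355552)/(N - 402614) = (-3027 + 355552)/(-3935332/175 - 402614) = 352525/(-74392782/175) = 352525*(-175/74392782) = -61691875/74392782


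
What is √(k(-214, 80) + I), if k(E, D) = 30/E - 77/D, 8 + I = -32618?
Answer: I*√149419079465/2140 ≈ 180.63*I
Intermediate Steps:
I = -32626 (I = -8 - 32618 = -32626)
k(E, D) = -77/D + 30/E
√(k(-214, 80) + I) = √((-77/80 + 30/(-214)) - 32626) = √((-77*1/80 + 30*(-1/214)) - 32626) = √((-77/80 - 15/107) - 32626) = √(-9439/8560 - 32626) = √(-279287999/8560) = I*√149419079465/2140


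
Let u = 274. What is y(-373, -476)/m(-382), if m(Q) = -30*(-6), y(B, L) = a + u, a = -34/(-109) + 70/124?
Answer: 123841/81096 ≈ 1.5271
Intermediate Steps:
a = 5923/6758 (a = -34*(-1/109) + 70*(1/124) = 34/109 + 35/62 = 5923/6758 ≈ 0.87644)
y(B, L) = 1857615/6758 (y(B, L) = 5923/6758 + 274 = 1857615/6758)
m(Q) = 180
y(-373, -476)/m(-382) = (1857615/6758)/180 = (1857615/6758)*(1/180) = 123841/81096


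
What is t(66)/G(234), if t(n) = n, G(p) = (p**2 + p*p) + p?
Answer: 11/18291 ≈ 0.00060139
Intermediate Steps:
G(p) = p + 2*p**2 (G(p) = (p**2 + p**2) + p = 2*p**2 + p = p + 2*p**2)
t(66)/G(234) = 66/((234*(1 + 2*234))) = 66/((234*(1 + 468))) = 66/((234*469)) = 66/109746 = 66*(1/109746) = 11/18291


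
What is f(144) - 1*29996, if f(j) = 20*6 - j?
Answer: -30020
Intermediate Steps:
f(j) = 120 - j
f(144) - 1*29996 = (120 - 1*144) - 1*29996 = (120 - 144) - 29996 = -24 - 29996 = -30020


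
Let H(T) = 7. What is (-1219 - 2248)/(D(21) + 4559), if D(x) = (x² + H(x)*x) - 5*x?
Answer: -3467/5042 ≈ -0.68762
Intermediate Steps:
D(x) = x² + 2*x (D(x) = (x² + 7*x) - 5*x = x² + 2*x)
(-1219 - 2248)/(D(21) + 4559) = (-1219 - 2248)/(21*(2 + 21) + 4559) = -3467/(21*23 + 4559) = -3467/(483 + 4559) = -3467/5042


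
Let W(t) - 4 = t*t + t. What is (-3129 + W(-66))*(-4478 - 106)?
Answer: -5340360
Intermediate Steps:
W(t) = 4 + t + t**2 (W(t) = 4 + (t*t + t) = 4 + (t**2 + t) = 4 + (t + t**2) = 4 + t + t**2)
(-3129 + W(-66))*(-4478 - 106) = (-3129 + (4 - 66 + (-66)**2))*(-4478 - 106) = (-3129 + (4 - 66 + 4356))*(-4584) = (-3129 + 4294)*(-4584) = 1165*(-4584) = -5340360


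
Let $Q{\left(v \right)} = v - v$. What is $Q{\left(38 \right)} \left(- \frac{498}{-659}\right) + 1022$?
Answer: $1022$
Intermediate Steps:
$Q{\left(v \right)} = 0$
$Q{\left(38 \right)} \left(- \frac{498}{-659}\right) + 1022 = 0 \left(- \frac{498}{-659}\right) + 1022 = 0 \left(\left(-498\right) \left(- \frac{1}{659}\right)\right) + 1022 = 0 \cdot \frac{498}{659} + 1022 = 0 + 1022 = 1022$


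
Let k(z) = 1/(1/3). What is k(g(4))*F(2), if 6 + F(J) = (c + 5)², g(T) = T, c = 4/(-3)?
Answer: 67/3 ≈ 22.333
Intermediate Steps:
c = -4/3 (c = 4*(-⅓) = -4/3 ≈ -1.3333)
F(J) = 67/9 (F(J) = -6 + (-4/3 + 5)² = -6 + (11/3)² = -6 + 121/9 = 67/9)
k(z) = 3 (k(z) = 1/(⅓) = 3)
k(g(4))*F(2) = 3*(67/9) = 67/3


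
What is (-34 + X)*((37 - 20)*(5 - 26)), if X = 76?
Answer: -14994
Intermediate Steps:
(-34 + X)*((37 - 20)*(5 - 26)) = (-34 + 76)*((37 - 20)*(5 - 26)) = 42*(17*(-21)) = 42*(-357) = -14994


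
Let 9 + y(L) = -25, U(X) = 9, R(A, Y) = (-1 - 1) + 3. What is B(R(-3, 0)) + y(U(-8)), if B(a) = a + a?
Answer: -32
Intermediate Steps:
R(A, Y) = 1 (R(A, Y) = -2 + 3 = 1)
y(L) = -34 (y(L) = -9 - 25 = -34)
B(a) = 2*a
B(R(-3, 0)) + y(U(-8)) = 2*1 - 34 = 2 - 34 = -32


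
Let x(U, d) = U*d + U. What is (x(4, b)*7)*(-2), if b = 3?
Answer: -224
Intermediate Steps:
x(U, d) = U + U*d
(x(4, b)*7)*(-2) = ((4*(1 + 3))*7)*(-2) = ((4*4)*7)*(-2) = (16*7)*(-2) = 112*(-2) = -224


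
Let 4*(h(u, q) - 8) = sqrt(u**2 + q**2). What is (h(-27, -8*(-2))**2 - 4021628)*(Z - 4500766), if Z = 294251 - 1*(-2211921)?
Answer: 64170117062583/8 - 7978376*sqrt(985) ≈ 8.0210e+12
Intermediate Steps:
Z = 2506172 (Z = 294251 + 2211921 = 2506172)
h(u, q) = 8 + sqrt(q**2 + u**2)/4 (h(u, q) = 8 + sqrt(u**2 + q**2)/4 = 8 + sqrt(q**2 + u**2)/4)
(h(-27, -8*(-2))**2 - 4021628)*(Z - 4500766) = ((8 + sqrt((-8*(-2))**2 + (-27)**2)/4)**2 - 4021628)*(2506172 - 4500766) = ((8 + sqrt(16**2 + 729)/4)**2 - 4021628)*(-1994594) = ((8 + sqrt(256 + 729)/4)**2 - 4021628)*(-1994594) = ((8 + sqrt(985)/4)**2 - 4021628)*(-1994594) = (-4021628 + (8 + sqrt(985)/4)**2)*(-1994594) = 8021515079032 - 1994594*(8 + sqrt(985)/4)**2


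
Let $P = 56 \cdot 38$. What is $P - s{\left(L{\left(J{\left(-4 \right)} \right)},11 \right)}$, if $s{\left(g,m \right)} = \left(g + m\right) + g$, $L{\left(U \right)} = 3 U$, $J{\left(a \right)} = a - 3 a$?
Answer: $2069$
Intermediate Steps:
$J{\left(a \right)} = - 2 a$
$s{\left(g,m \right)} = m + 2 g$
$P = 2128$
$P - s{\left(L{\left(J{\left(-4 \right)} \right)},11 \right)} = 2128 - \left(11 + 2 \cdot 3 \left(\left(-2\right) \left(-4\right)\right)\right) = 2128 - \left(11 + 2 \cdot 3 \cdot 8\right) = 2128 - \left(11 + 2 \cdot 24\right) = 2128 - \left(11 + 48\right) = 2128 - 59 = 2069$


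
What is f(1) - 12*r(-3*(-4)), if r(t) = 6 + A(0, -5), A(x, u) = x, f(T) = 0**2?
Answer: -72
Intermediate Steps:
f(T) = 0
r(t) = 6 (r(t) = 6 + 0 = 6)
f(1) - 12*r(-3*(-4)) = 0 - 12*6 = 0 - 72 = -72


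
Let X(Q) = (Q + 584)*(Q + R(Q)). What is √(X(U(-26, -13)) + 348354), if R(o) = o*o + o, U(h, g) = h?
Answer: 3*√77394 ≈ 834.59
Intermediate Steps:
R(o) = o + o² (R(o) = o² + o = o + o²)
X(Q) = (584 + Q)*(Q + Q*(1 + Q)) (X(Q) = (Q + 584)*(Q + Q*(1 + Q)) = (584 + Q)*(Q + Q*(1 + Q)))
√(X(U(-26, -13)) + 348354) = √(-26*(1168 + (-26)² + 586*(-26)) + 348354) = √(-26*(1168 + 676 - 15236) + 348354) = √(-26*(-13392) + 348354) = √(348192 + 348354) = √696546 = 3*√77394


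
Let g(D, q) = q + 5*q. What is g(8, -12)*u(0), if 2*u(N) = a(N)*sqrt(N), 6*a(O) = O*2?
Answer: 0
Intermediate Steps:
a(O) = O/3 (a(O) = (O*2)/6 = (2*O)/6 = O/3)
g(D, q) = 6*q
u(N) = N**(3/2)/6 (u(N) = ((N/3)*sqrt(N))/2 = (N**(3/2)/3)/2 = N**(3/2)/6)
g(8, -12)*u(0) = (6*(-12))*(0**(3/2)/6) = -12*0 = -72*0 = 0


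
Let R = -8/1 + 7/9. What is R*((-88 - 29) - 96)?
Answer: 4615/3 ≈ 1538.3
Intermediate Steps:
R = -65/9 (R = -8*1 + 7*(⅑) = -8 + 7/9 = -65/9 ≈ -7.2222)
R*((-88 - 29) - 96) = -65*((-88 - 29) - 96)/9 = -65*(-117 - 96)/9 = -65/9*(-213) = 4615/3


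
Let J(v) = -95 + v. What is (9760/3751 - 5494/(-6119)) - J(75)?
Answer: 539376814/22952369 ≈ 23.500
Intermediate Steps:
(9760/3751 - 5494/(-6119)) - J(75) = (9760/3751 - 5494/(-6119)) - (-95 + 75) = (9760*(1/3751) - 5494*(-1/6119)) - 1*(-20) = (9760/3751 + 5494/6119) + 20 = 80329434/22952369 + 20 = 539376814/22952369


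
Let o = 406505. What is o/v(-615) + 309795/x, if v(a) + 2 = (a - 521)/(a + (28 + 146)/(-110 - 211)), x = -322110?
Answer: -143734332509233/54619119 ≈ -2.6316e+6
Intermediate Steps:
v(a) = -2 + (-521 + a)/(-58/107 + a) (v(a) = -2 + (a - 521)/(a + (28 + 146)/(-110 - 211)) = -2 + (-521 + a)/(a + 174/(-321)) = -2 + (-521 + a)/(a + 174*(-1/321)) = -2 + (-521 + a)/(a - 58/107) = -2 + (-521 + a)/(-58/107 + a))
o/v(-615) + 309795/x = 406505/(((-55631 - 107*(-615))/(-58 + 107*(-615)))) + 309795/(-322110) = 406505/(((-55631 + 65805)/(-58 - 65805))) + 309795*(-1/322110) = 406505/((10174/(-65863))) - 20653/21474 = 406505/((-1/65863*10174)) - 20653/21474 = 406505/(-10174/65863) - 20653/21474 = 406505*(-65863/10174) - 20653/21474 = -26773638815/10174 - 20653/21474 = -143734332509233/54619119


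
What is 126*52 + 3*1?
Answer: 6555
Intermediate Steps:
126*52 + 3*1 = 6552 + 3 = 6555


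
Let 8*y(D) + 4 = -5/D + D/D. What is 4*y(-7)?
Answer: -8/7 ≈ -1.1429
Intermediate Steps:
y(D) = -3/8 - 5/(8*D) (y(D) = -½ + (-5/D + D/D)/8 = -½ + (-5/D + 1)/8 = -½ + (1 - 5/D)/8 = -½ + (⅛ - 5/(8*D)) = -3/8 - 5/(8*D))
4*y(-7) = 4*((⅛)*(-5 - 3*(-7))/(-7)) = 4*((⅛)*(-⅐)*(-5 + 21)) = 4*((⅛)*(-⅐)*16) = 4*(-2/7) = -8/7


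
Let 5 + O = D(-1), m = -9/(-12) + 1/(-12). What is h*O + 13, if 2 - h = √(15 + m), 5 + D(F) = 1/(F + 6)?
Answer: -33/5 + 49*√141/15 ≈ 32.190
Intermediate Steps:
m = ⅔ (m = -9*(-1/12) + 1*(-1/12) = ¾ - 1/12 = ⅔ ≈ 0.66667)
D(F) = -5 + 1/(6 + F) (D(F) = -5 + 1/(F + 6) = -5 + 1/(6 + F))
O = -49/5 (O = -5 + (-29 - 5*(-1))/(6 - 1) = -5 + (-29 + 5)/5 = -5 + (⅕)*(-24) = -5 - 24/5 = -49/5 ≈ -9.8000)
h = 2 - √141/3 (h = 2 - √(15 + ⅔) = 2 - √(47/3) = 2 - √141/3 ≈ -1.9581)
h*O + 13 = (2 - √141/3)*(-49/5) + 13 = (-98/5 + 49*√141/15) + 13 = -33/5 + 49*√141/15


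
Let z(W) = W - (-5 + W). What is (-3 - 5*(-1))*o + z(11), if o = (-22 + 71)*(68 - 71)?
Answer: -289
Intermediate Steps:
z(W) = 5 (z(W) = W + (5 - W) = 5)
o = -147 (o = 49*(-3) = -147)
(-3 - 5*(-1))*o + z(11) = (-3 - 5*(-1))*(-147) + 5 = (-3 + 5)*(-147) + 5 = 2*(-147) + 5 = -294 + 5 = -289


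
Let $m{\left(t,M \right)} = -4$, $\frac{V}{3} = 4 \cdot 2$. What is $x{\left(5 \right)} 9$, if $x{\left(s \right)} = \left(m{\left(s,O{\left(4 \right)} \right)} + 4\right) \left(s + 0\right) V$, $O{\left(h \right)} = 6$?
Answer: $0$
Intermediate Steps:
$V = 24$ ($V = 3 \cdot 4 \cdot 2 = 3 \cdot 8 = 24$)
$x{\left(s \right)} = 0$ ($x{\left(s \right)} = \left(-4 + 4\right) \left(s + 0\right) 24 = 0 s 24 = 0 \cdot 24 = 0$)
$x{\left(5 \right)} 9 = 0 \cdot 9 = 0$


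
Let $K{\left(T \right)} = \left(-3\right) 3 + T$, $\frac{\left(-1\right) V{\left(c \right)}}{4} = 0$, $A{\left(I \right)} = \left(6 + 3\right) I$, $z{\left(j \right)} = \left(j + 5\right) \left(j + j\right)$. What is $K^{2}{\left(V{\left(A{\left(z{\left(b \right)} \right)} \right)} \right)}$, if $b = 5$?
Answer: $81$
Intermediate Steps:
$z{\left(j \right)} = 2 j \left(5 + j\right)$ ($z{\left(j \right)} = \left(5 + j\right) 2 j = 2 j \left(5 + j\right)$)
$A{\left(I \right)} = 9 I$
$V{\left(c \right)} = 0$ ($V{\left(c \right)} = \left(-4\right) 0 = 0$)
$K{\left(T \right)} = -9 + T$
$K^{2}{\left(V{\left(A{\left(z{\left(b \right)} \right)} \right)} \right)} = \left(-9 + 0\right)^{2} = \left(-9\right)^{2} = 81$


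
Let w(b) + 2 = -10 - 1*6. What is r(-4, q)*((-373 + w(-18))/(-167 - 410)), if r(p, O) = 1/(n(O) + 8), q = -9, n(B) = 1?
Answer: 391/5193 ≈ 0.075294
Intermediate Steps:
w(b) = -18 (w(b) = -2 + (-10 - 1*6) = -2 + (-10 - 6) = -2 - 16 = -18)
r(p, O) = ⅑ (r(p, O) = 1/(1 + 8) = 1/9 = ⅑)
r(-4, q)*((-373 + w(-18))/(-167 - 410)) = ((-373 - 18)/(-167 - 410))/9 = (-391/(-577))/9 = (-391*(-1/577))/9 = (⅑)*(391/577) = 391/5193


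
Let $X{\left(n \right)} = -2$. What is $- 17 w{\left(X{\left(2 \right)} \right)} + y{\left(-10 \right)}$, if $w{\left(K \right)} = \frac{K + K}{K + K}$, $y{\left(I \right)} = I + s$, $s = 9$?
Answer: $-18$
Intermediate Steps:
$y{\left(I \right)} = 9 + I$ ($y{\left(I \right)} = I + 9 = 9 + I$)
$w{\left(K \right)} = 1$ ($w{\left(K \right)} = \frac{2 K}{2 K} = 2 K \frac{1}{2 K} = 1$)
$- 17 w{\left(X{\left(2 \right)} \right)} + y{\left(-10 \right)} = \left(-17\right) 1 + \left(9 - 10\right) = -17 - 1 = -18$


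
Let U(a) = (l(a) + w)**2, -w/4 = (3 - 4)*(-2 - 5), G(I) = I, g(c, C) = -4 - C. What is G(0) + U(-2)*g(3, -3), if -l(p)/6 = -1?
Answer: -484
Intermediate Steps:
l(p) = 6 (l(p) = -6*(-1) = 6)
w = -28 (w = -4*(3 - 4)*(-2 - 5) = -(-4)*(-7) = -4*7 = -28)
U(a) = 484 (U(a) = (6 - 28)**2 = (-22)**2 = 484)
G(0) + U(-2)*g(3, -3) = 0 + 484*(-4 - 1*(-3)) = 0 + 484*(-4 + 3) = 0 + 484*(-1) = 0 - 484 = -484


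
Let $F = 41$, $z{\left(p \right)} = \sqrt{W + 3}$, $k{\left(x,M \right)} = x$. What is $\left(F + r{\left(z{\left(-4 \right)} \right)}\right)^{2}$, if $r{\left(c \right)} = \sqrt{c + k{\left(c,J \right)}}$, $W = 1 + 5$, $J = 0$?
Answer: $\left(41 + \sqrt{6}\right)^{2} \approx 1887.9$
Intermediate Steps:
$W = 6$
$z{\left(p \right)} = 3$ ($z{\left(p \right)} = \sqrt{6 + 3} = \sqrt{9} = 3$)
$r{\left(c \right)} = \sqrt{2} \sqrt{c}$ ($r{\left(c \right)} = \sqrt{c + c} = \sqrt{2 c} = \sqrt{2} \sqrt{c}$)
$\left(F + r{\left(z{\left(-4 \right)} \right)}\right)^{2} = \left(41 + \sqrt{2} \sqrt{3}\right)^{2} = \left(41 + \sqrt{6}\right)^{2}$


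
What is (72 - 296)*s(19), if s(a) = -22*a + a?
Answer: 89376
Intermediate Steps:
s(a) = -21*a
(72 - 296)*s(19) = (72 - 296)*(-21*19) = -224*(-399) = 89376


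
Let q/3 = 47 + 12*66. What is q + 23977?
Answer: 26494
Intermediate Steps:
q = 2517 (q = 3*(47 + 12*66) = 3*(47 + 792) = 3*839 = 2517)
q + 23977 = 2517 + 23977 = 26494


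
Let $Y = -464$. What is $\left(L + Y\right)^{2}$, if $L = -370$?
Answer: $695556$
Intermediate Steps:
$\left(L + Y\right)^{2} = \left(-370 - 464\right)^{2} = \left(-834\right)^{2} = 695556$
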